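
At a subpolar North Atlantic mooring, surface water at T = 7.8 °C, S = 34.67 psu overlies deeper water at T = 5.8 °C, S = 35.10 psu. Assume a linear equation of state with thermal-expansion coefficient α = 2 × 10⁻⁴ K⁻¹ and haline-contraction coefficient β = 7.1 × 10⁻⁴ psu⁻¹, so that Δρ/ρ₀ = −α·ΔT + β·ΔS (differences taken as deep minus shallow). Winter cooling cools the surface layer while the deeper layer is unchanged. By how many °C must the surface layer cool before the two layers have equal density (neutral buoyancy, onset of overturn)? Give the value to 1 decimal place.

3.5 °C

Neutral buoyancy requires Δρ = 0, i.e. −α(T_deep − T_surf′) + β(S_deep − S_surf) = 0.
T_surf′ = T_deep − (β/α)·ΔS = 5.8 − (7.1 × 10⁻⁴/2 × 10⁻⁴)·(+0.43) = 4.274 °C.
Cooling required: 7.8 − (4.274) = 3.526 °C.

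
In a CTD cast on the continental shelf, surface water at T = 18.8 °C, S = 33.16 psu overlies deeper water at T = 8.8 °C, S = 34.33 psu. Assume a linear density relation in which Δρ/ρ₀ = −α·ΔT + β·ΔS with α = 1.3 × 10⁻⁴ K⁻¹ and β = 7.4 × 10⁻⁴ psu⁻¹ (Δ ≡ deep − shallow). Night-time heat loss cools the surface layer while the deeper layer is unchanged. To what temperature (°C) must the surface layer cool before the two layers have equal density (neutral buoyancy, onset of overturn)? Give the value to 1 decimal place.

2.1 °C

Neutral buoyancy requires Δρ = 0, i.e. −α(T_deep − T_surf′) + β(S_deep − S_surf) = 0.
T_surf′ = T_deep − (β/α)·ΔS = 8.8 − (7.4 × 10⁻⁴/1.3 × 10⁻⁴)·(+1.17) = 2.140 °C.
Cooling required: 18.8 − (2.140) = 16.660 °C.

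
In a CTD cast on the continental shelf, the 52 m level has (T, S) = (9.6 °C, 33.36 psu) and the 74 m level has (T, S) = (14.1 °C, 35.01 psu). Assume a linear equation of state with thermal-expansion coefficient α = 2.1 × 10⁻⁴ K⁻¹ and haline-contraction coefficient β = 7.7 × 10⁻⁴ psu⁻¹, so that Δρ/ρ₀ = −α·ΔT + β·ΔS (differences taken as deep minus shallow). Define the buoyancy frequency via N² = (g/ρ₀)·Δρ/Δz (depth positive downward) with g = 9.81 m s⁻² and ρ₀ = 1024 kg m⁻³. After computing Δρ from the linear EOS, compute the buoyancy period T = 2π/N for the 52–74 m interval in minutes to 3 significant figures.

ΔT = +4.5 K, ΔS = +1.65 psu (deep − shallow).
Δρ/ρ₀ = −αΔT + βΔS = -9.45 × 10⁻⁴ + 1.2705 × 10⁻³ = 3.255 × 10⁻⁴, so Δρ ≈ 0.3333 kg m⁻³.
N² = (g/ρ₀)·Δρ/Δz = g·(Δρ/ρ₀)/Δz = 9.81 × 3.255 × 10⁻⁴ / 22 = 1.4514 × 10⁻⁴ s⁻².
N = √(1.4514 × 10⁻⁴) = 0.012047 rad s⁻¹ → T = 2π/N = 521.56 s = 8.6927 min ≈ 8.69 min.

8.69 min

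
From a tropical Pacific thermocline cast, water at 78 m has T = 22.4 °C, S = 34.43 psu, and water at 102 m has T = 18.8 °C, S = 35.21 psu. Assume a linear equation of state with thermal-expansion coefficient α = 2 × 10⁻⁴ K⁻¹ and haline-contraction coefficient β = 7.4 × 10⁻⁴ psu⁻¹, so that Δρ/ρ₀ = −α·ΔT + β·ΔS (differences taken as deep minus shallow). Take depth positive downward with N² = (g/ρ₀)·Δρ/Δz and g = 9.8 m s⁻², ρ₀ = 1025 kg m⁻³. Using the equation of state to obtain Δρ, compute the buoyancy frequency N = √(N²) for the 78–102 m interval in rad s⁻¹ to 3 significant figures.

0.0230 rad s⁻¹

ΔT = -3.6 K, ΔS = +0.78 psu (deep − shallow).
Δρ/ρ₀ = −αΔT + βΔS = 7.20 × 10⁻⁴ + 5.772 × 10⁻⁴ = 1.2972 × 10⁻³, so Δρ ≈ 1.330 kg m⁻³.
N² = (g/ρ₀)·Δρ/Δz = g·(Δρ/ρ₀)/Δz = 9.8 × 1.2972 × 10⁻³ / 24 = 5.2969 × 10⁻⁴ s⁻².
N = √(5.2969 × 10⁻⁴) = 0.023015 rad s⁻¹ ≈ 0.0230 rad s⁻¹.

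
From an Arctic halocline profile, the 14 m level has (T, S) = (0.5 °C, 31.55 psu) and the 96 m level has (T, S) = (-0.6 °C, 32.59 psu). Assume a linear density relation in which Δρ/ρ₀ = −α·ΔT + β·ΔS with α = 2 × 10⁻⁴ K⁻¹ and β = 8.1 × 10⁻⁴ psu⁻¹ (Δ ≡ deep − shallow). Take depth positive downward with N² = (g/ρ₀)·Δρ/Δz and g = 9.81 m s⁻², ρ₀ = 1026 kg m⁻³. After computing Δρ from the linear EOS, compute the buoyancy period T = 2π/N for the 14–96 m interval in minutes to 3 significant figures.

9.29 min

ΔT = -1.1 K, ΔS = +1.04 psu (deep − shallow).
Δρ/ρ₀ = −αΔT + βΔS = 2.20 × 10⁻⁴ + 8.424 × 10⁻⁴ = 1.0624 × 10⁻³, so Δρ ≈ 1.090 kg m⁻³.
N² = (g/ρ₀)·Δρ/Δz = g·(Δρ/ρ₀)/Δz = 9.81 × 1.0624 × 10⁻³ / 82 = 1.2710 × 10⁻⁴ s⁻².
N = √(1.2710 × 10⁻⁴) = 0.011274 rad s⁻¹ → T = 2π/N = 557.32 s = 9.2887 min ≈ 9.29 min.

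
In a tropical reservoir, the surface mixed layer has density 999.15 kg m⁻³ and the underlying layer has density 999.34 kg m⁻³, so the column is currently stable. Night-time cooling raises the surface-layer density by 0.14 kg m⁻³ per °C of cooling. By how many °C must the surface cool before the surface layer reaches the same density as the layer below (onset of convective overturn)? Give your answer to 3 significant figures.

1.36 °C

Density deficit of the surface layer: 999.34 − 999.15 = 0.19 kg m⁻³.
Required change = 0.19 / 0.14 = 1.36 °C.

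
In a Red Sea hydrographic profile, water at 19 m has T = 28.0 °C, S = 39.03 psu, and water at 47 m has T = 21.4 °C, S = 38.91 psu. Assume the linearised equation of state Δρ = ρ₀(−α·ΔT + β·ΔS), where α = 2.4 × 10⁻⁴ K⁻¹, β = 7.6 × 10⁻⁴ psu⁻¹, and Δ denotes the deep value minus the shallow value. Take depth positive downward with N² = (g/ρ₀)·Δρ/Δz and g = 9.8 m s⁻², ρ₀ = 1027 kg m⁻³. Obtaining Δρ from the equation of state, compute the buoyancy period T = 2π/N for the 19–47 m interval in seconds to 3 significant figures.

275 s

ΔT = -6.6 K, ΔS = -0.12 psu (deep − shallow).
Δρ/ρ₀ = −αΔT + βΔS = 1.584 × 10⁻³ − 9.12 × 10⁻⁵ = 1.4928 × 10⁻³, so Δρ ≈ 1.533 kg m⁻³.
N² = (g/ρ₀)·Δρ/Δz = g·(Δρ/ρ₀)/Δz = 9.8 × 1.4928 × 10⁻³ / 28 = 5.2248 × 10⁻⁴ s⁻².
N = √(5.2248 × 10⁻⁴) = 0.022858 rad s⁻¹ → T = 2π/N = 274.88 s ≈ 275 s.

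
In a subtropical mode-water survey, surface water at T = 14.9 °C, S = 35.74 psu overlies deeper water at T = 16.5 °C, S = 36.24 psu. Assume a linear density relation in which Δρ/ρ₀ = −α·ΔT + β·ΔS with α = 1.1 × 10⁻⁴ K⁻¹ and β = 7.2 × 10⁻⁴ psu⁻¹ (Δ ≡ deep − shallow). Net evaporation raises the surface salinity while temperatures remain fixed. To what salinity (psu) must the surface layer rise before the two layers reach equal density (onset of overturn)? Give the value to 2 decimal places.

Neutral buoyancy requires −α(T_deep − T_surf) + β(S_deep − S_surf′) = 0.
S_surf′ = S_deep − (α/β)·ΔT = 36.24 − (1.1 × 10⁻⁴/7.2 × 10⁻⁴)·(+1.6) = 35.9956 psu.
Increase required: 35.9956 − 35.74 = 0.2556 psu.

36.00 psu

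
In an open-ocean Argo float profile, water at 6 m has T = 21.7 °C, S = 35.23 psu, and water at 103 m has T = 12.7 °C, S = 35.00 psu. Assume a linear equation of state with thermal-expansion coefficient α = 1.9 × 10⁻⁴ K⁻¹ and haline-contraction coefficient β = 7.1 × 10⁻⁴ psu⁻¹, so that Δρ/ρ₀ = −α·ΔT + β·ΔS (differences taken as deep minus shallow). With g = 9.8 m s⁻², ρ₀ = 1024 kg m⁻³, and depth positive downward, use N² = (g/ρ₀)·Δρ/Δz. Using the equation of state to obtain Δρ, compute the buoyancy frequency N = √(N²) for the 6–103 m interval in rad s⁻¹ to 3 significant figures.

0.0125 rad s⁻¹

ΔT = -9.0 K, ΔS = -0.23 psu (deep − shallow).
Δρ/ρ₀ = −αΔT + βΔS = 1.71 × 10⁻³ − 1.633 × 10⁻⁴ = 1.5467 × 10⁻³, so Δρ ≈ 1.584 kg m⁻³.
N² = (g/ρ₀)·Δρ/Δz = g·(Δρ/ρ₀)/Δz = 9.8 × 1.5467 × 10⁻³ / 97 = 1.5626 × 10⁻⁴ s⁻².
N = √(1.5626 × 10⁻⁴) = 0.012500 rad s⁻¹ ≈ 0.0125 rad s⁻¹.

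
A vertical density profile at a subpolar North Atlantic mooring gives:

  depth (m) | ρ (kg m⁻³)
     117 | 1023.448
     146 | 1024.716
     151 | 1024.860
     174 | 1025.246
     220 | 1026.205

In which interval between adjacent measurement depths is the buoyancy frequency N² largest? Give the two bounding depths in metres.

117–146 m

Compute the density gradient over each adjacent pair:
  117–146 m: Δρ/Δz = 1.268/29 = 0.044 kg m⁻⁴
  146–151 m: Δρ/Δz = 0.144/5 = 0.029 kg m⁻⁴
  151–174 m: Δρ/Δz = 0.386/23 = 0.017 kg m⁻⁴
  174–220 m: Δρ/Δz = 0.959/46 = 0.021 kg m⁻⁴
The largest gradient is in the 117–146 m interval — the pycnocline.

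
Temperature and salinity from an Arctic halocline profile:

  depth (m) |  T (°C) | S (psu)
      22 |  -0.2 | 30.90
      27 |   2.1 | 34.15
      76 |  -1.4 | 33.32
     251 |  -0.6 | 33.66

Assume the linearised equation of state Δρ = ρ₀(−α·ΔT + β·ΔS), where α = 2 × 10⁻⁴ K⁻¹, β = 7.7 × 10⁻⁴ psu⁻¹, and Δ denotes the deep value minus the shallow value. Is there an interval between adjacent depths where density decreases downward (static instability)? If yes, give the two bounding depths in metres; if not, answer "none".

Evaluate Δρ/ρ₀ = −αΔT + βΔS across each adjacent pair:
  22–27 m: −αΔT+βΔS = −(2 × 10⁻⁴)(+2.3)+(7.7 × 10⁻⁴)(+3.25) = 2.0 × 10⁻³ → stable
  27–76 m: −αΔT+βΔS = −(2 × 10⁻⁴)(-3.5)+(7.7 × 10⁻⁴)(-0.83) = 6.1 × 10⁻⁵ → stable
  76–251 m: −αΔT+βΔS = −(2 × 10⁻⁴)(+0.8)+(7.7 × 10⁻⁴)(+0.34) = 1.0 × 10⁻⁴ → stable
Every interval has Δρ > 0: the column is stably stratified throughout.

none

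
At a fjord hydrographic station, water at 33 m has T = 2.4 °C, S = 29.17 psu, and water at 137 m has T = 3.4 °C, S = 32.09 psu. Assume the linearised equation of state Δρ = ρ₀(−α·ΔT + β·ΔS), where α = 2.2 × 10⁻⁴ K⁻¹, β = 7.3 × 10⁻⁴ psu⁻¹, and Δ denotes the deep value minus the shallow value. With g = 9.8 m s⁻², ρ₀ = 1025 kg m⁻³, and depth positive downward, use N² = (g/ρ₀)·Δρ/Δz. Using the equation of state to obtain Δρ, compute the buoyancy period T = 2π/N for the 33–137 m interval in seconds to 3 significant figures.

ΔT = +1.0 K, ΔS = +2.92 psu (deep − shallow).
Δρ/ρ₀ = −αΔT + βΔS = -2.20 × 10⁻⁴ + 2.1316 × 10⁻³ = 1.9116 × 10⁻³, so Δρ ≈ 1.959 kg m⁻³.
N² = (g/ρ₀)·Δρ/Δz = g·(Δρ/ρ₀)/Δz = 9.8 × 1.9116 × 10⁻³ / 104 = 1.8013 × 10⁻⁴ s⁻².
N = √(1.8013 × 10⁻⁴) = 0.013421 rad s⁻¹ → T = 2π/N = 468.16 s ≈ 468 s.

468 s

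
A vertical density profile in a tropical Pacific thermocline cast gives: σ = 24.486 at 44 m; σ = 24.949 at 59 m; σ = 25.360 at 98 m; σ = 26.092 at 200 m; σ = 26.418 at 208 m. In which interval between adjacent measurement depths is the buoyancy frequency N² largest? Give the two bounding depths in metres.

200–208 m

Compute the density gradient over each adjacent pair:
  44–59 m: Δρ/Δz = 0.463/15 = 0.031 kg m⁻⁴
  59–98 m: Δρ/Δz = 0.411/39 = 0.011 kg m⁻⁴
  98–200 m: Δρ/Δz = 0.732/102 = 7.2 × 10⁻³ kg m⁻⁴
  200–208 m: Δρ/Δz = 0.326/8 = 0.041 kg m⁻⁴
The largest gradient is in the 200–208 m interval — the pycnocline.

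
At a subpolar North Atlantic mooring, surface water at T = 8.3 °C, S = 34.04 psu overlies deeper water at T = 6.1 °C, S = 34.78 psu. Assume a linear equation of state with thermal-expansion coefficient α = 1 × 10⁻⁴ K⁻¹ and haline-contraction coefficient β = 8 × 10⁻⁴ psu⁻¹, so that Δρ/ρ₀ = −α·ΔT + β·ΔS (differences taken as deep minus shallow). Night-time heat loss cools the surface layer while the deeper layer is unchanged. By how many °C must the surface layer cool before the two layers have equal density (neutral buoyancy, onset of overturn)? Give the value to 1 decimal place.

Neutral buoyancy requires Δρ = 0, i.e. −α(T_deep − T_surf′) + β(S_deep − S_surf) = 0.
T_surf′ = T_deep − (β/α)·ΔS = 6.1 − (8 × 10⁻⁴/1 × 10⁻⁴)·(+0.74) = 0.180 °C.
Cooling required: 8.3 − (0.180) = 8.120 °C.

8.1 °C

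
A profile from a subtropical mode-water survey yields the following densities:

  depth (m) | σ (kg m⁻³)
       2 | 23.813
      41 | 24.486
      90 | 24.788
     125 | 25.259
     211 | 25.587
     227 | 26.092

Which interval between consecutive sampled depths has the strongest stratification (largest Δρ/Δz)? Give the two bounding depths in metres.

211–227 m

Compute the density gradient over each adjacent pair:
  2–41 m: Δρ/Δz = 0.673/39 = 0.017 kg m⁻⁴
  41–90 m: Δρ/Δz = 0.302/49 = 6.2 × 10⁻³ kg m⁻⁴
  90–125 m: Δρ/Δz = 0.471/35 = 0.013 kg m⁻⁴
  125–211 m: Δρ/Δz = 0.328/86 = 3.8 × 10⁻³ kg m⁻⁴
  211–227 m: Δρ/Δz = 0.505/16 = 0.032 kg m⁻⁴
The largest gradient is in the 211–227 m interval — the pycnocline.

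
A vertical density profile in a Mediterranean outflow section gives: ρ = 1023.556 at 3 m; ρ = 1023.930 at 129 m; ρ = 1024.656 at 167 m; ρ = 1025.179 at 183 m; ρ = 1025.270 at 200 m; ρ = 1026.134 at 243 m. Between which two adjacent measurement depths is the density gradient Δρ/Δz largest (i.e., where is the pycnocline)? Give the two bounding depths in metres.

167–183 m

Compute the density gradient over each adjacent pair:
  3–129 m: Δρ/Δz = 0.374/126 = 3.0 × 10⁻³ kg m⁻⁴
  129–167 m: Δρ/Δz = 0.726/38 = 0.019 kg m⁻⁴
  167–183 m: Δρ/Δz = 0.523/16 = 0.033 kg m⁻⁴
  183–200 m: Δρ/Δz = 0.091/17 = 5.4 × 10⁻³ kg m⁻⁴
  200–243 m: Δρ/Δz = 0.864/43 = 0.020 kg m⁻⁴
The largest gradient is in the 167–183 m interval — the pycnocline.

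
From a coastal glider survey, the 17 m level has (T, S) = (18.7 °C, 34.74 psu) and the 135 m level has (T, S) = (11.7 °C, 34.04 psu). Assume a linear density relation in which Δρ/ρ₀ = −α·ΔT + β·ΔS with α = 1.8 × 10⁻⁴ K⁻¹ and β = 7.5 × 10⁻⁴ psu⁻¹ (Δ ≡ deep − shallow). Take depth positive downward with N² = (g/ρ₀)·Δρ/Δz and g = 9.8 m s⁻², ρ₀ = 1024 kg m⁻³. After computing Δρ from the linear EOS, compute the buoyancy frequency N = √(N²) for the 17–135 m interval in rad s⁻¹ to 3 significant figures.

7.81 × 10⁻³ rad s⁻¹

ΔT = -7.0 K, ΔS = -0.70 psu (deep − shallow).
Δρ/ρ₀ = −αΔT + βΔS = 1.26 × 10⁻³ − 5.25 × 10⁻⁴ = 7.35 × 10⁻⁴, so Δρ ≈ 0.7526 kg m⁻³.
N² = (g/ρ₀)·Δρ/Δz = g·(Δρ/ρ₀)/Δz = 9.8 × 7.35 × 10⁻⁴ / 118 = 6.1042 × 10⁻⁵ s⁻².
N = √(6.1042 × 10⁻⁵) = 7.8129 × 10⁻³ rad s⁻¹ ≈ 7.81 × 10⁻³ rad s⁻¹.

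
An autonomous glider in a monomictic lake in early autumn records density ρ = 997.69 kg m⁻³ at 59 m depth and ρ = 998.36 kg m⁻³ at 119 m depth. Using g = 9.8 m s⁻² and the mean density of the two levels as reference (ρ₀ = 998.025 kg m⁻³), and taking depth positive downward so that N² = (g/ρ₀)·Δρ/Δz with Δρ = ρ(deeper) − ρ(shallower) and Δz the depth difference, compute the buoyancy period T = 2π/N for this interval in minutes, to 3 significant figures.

Δρ = 998.36 − 997.69 = 0.67 kg m⁻³ over Δz = 119 − 59 = 60 m.
N² = (9.8/998.025) × (0.67/60) = 1.0965 × 10⁻⁴ s⁻².
N = √(1.0965 × 10⁻⁴) = 0.010471 rad s⁻¹, so T = 2π/N = 600.06 s = 10.001 min ≈ 10.0 min.

10.0 min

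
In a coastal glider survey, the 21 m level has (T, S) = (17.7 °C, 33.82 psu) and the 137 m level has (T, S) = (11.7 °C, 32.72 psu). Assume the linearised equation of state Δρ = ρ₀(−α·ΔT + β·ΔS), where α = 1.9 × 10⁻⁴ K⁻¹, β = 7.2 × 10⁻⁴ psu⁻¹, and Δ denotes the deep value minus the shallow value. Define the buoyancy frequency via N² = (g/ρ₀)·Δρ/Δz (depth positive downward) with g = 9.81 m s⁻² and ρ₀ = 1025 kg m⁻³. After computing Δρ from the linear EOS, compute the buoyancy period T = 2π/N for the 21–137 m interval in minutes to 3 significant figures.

19.3 min

ΔT = -6.0 K, ΔS = -1.10 psu (deep − shallow).
Δρ/ρ₀ = −αΔT + βΔS = 1.14 × 10⁻³ − 7.92 × 10⁻⁴ = 3.48 × 10⁻⁴, so Δρ ≈ 0.3567 kg m⁻³.
N² = (g/ρ₀)·Δρ/Δz = g·(Δρ/ρ₀)/Δz = 9.81 × 3.48 × 10⁻⁴ / 116 = 2.9430 × 10⁻⁵ s⁻².
N = √(2.9430 × 10⁻⁵) = 5.4249 × 10⁻³ rad s⁻¹ → T = 2π/N = 1.1582 × 10³ s = 19.303 min ≈ 19.3 min.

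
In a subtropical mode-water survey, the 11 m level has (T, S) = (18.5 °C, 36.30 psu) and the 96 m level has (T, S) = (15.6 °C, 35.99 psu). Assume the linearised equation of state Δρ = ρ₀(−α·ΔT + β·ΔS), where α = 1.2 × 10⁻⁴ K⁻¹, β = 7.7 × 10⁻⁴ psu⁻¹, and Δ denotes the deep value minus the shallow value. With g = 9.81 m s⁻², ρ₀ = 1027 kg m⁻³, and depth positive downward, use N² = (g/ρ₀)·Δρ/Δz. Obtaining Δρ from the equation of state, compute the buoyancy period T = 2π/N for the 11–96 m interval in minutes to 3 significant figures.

29.5 min

ΔT = -2.9 K, ΔS = -0.31 psu (deep − shallow).
Δρ/ρ₀ = −αΔT + βΔS = 3.48 × 10⁻⁴ − 2.387 × 10⁻⁴ = 1.093 × 10⁻⁴, so Δρ ≈ 0.1123 kg m⁻³.
N² = (g/ρ₀)·Δρ/Δz = g·(Δρ/ρ₀)/Δz = 9.81 × 1.093 × 10⁻⁴ / 85 = 1.2615 × 10⁻⁵ s⁻².
N = √(1.2615 × 10⁻⁵) = 3.5518 × 10⁻³ rad s⁻¹ → T = 2π/N = 1.7690 × 10³ s = 29.483 min ≈ 29.5 min.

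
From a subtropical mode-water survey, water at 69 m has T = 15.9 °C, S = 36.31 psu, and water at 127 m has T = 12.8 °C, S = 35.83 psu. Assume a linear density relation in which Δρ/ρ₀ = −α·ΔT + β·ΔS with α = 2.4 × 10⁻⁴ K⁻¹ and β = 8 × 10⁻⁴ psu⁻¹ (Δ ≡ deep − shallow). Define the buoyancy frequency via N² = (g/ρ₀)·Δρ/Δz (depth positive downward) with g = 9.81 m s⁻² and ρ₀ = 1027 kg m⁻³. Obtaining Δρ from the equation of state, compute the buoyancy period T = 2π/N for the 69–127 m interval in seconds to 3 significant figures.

ΔT = -3.1 K, ΔS = -0.48 psu (deep − shallow).
Δρ/ρ₀ = −αΔT + βΔS = 7.44 × 10⁻⁴ − 3.84 × 10⁻⁴ = 3.60 × 10⁻⁴, so Δρ ≈ 0.3697 kg m⁻³.
N² = (g/ρ₀)·Δρ/Δz = g·(Δρ/ρ₀)/Δz = 9.81 × 3.60 × 10⁻⁴ / 58 = 6.0890 × 10⁻⁵ s⁻².
N = √(6.0890 × 10⁻⁵) = 7.8032 × 10⁻³ rad s⁻¹ → T = 2π/N = 805.21 s ≈ 805 s.

805 s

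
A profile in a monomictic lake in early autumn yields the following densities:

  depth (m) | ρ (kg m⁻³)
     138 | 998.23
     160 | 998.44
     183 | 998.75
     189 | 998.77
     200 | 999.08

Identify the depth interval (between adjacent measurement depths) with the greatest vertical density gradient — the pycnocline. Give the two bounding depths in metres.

189–200 m

Compute the density gradient over each adjacent pair:
  138–160 m: Δρ/Δz = 0.21/22 = 9.5 × 10⁻³ kg m⁻⁴
  160–183 m: Δρ/Δz = 0.31/23 = 0.013 kg m⁻⁴
  183–189 m: Δρ/Δz = 0.02/6 = 3.3 × 10⁻³ kg m⁻⁴
  189–200 m: Δρ/Δz = 0.31/11 = 0.028 kg m⁻⁴
The largest gradient is in the 189–200 m interval — the pycnocline.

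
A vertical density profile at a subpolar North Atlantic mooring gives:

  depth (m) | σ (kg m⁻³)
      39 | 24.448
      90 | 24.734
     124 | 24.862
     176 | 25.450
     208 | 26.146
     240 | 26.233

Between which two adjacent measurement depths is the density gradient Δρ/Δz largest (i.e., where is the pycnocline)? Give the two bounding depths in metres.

Compute the density gradient over each adjacent pair:
  39–90 m: Δρ/Δz = 0.286/51 = 5.6 × 10⁻³ kg m⁻⁴
  90–124 m: Δρ/Δz = 0.128/34 = 3.8 × 10⁻³ kg m⁻⁴
  124–176 m: Δρ/Δz = 0.588/52 = 0.011 kg m⁻⁴
  176–208 m: Δρ/Δz = 0.696/32 = 0.022 kg m⁻⁴
  208–240 m: Δρ/Δz = 0.087/32 = 2.7 × 10⁻³ kg m⁻⁴
The largest gradient is in the 176–208 m interval — the pycnocline.

176–208 m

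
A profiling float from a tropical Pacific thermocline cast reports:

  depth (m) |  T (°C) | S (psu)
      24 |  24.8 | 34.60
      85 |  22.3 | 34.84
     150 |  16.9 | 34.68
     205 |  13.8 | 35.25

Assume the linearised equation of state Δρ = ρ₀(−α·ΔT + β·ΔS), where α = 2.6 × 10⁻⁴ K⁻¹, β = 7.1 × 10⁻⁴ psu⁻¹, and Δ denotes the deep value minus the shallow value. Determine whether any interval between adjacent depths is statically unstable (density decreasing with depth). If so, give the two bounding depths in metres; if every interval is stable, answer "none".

none

Evaluate Δρ/ρ₀ = −αΔT + βΔS across each adjacent pair:
  24–85 m: −αΔT+βΔS = −(2.6 × 10⁻⁴)(-2.5)+(7.1 × 10⁻⁴)(+0.24) = 8.2 × 10⁻⁴ → stable
  85–150 m: −αΔT+βΔS = −(2.6 × 10⁻⁴)(-5.4)+(7.1 × 10⁻⁴)(-0.16) = 1.3 × 10⁻³ → stable
  150–205 m: −αΔT+βΔS = −(2.6 × 10⁻⁴)(-3.1)+(7.1 × 10⁻⁴)(+0.57) = 1.2 × 10⁻³ → stable
Every interval has Δρ > 0: the column is stably stratified throughout.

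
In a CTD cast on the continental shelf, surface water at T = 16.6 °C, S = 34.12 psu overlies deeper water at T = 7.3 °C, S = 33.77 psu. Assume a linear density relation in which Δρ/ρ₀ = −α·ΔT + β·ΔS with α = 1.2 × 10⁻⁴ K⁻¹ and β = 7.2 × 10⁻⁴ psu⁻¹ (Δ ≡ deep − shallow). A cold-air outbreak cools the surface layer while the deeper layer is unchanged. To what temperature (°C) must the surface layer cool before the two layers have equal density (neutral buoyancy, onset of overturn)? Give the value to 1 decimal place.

Neutral buoyancy requires Δρ = 0, i.e. −α(T_deep − T_surf′) + β(S_deep − S_surf) = 0.
T_surf′ = T_deep − (β/α)·ΔS = 7.3 − (7.2 × 10⁻⁴/1.2 × 10⁻⁴)·(-0.35) = 9.400 °C.
Cooling required: 16.6 − (9.400) = 7.200 °C.

9.4 °C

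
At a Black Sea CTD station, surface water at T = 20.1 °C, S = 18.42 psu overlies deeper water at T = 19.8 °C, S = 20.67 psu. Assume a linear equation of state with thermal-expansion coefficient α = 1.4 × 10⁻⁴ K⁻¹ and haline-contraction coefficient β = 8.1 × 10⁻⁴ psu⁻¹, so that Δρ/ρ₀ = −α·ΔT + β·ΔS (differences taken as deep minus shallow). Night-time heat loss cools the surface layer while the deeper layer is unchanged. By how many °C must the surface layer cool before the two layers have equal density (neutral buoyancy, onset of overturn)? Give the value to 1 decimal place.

13.3 °C

Neutral buoyancy requires Δρ = 0, i.e. −α(T_deep − T_surf′) + β(S_deep − S_surf) = 0.
T_surf′ = T_deep − (β/α)·ΔS = 19.8 − (8.1 × 10⁻⁴/1.4 × 10⁻⁴)·(+2.25) = 6.782 °C.
Cooling required: 20.1 − (6.782) = 13.318 °C.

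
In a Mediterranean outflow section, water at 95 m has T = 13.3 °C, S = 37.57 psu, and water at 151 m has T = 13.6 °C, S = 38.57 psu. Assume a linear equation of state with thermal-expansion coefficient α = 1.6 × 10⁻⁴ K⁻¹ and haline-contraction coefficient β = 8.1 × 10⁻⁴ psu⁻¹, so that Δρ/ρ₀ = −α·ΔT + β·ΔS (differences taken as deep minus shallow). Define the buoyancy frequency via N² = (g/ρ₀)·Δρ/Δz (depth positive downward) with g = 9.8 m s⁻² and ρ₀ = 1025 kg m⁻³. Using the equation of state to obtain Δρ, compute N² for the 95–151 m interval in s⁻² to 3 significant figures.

1.33 × 10⁻⁴ s⁻²

ΔT = +0.3 K, ΔS = +1.00 psu (deep − shallow).
Δρ/ρ₀ = −αΔT + βΔS = -4.80 × 10⁻⁵ + 8.10 × 10⁻⁴ = 7.62 × 10⁻⁴, so Δρ ≈ 0.7811 kg m⁻³.
N² = (g/ρ₀)·Δρ/Δz = g·(Δρ/ρ₀)/Δz = 9.8 × 7.62 × 10⁻⁴ / 56 = 1.3335 × 10⁻⁴ s⁻² ≈ 1.33 × 10⁻⁴ s⁻².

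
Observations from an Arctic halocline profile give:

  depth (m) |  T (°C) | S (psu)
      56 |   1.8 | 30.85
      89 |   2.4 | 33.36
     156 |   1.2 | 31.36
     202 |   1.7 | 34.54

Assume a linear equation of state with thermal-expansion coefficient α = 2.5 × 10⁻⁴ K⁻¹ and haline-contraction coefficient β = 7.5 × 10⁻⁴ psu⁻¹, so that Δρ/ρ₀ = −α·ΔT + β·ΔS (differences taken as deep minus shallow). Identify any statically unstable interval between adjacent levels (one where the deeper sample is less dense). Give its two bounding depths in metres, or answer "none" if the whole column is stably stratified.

Evaluate Δρ/ρ₀ = −αΔT + βΔS across each adjacent pair:
  56–89 m: −αΔT+βΔS = −(2.5 × 10⁻⁴)(+0.6)+(7.5 × 10⁻⁴)(+2.51) = 1.7 × 10⁻³ → stable
  89–156 m: −αΔT+βΔS = −(2.5 × 10⁻⁴)(-1.2)+(7.5 × 10⁻⁴)(-2.00) = -1.2 × 10⁻³ → UNSTABLE
  156–202 m: −αΔT+βΔS = −(2.5 × 10⁻⁴)(+0.5)+(7.5 × 10⁻⁴)(+3.18) = 2.3 × 10⁻³ → stable
The 89–156 m interval has Δρ < 0: lighter water underlies denser water.

89–156 m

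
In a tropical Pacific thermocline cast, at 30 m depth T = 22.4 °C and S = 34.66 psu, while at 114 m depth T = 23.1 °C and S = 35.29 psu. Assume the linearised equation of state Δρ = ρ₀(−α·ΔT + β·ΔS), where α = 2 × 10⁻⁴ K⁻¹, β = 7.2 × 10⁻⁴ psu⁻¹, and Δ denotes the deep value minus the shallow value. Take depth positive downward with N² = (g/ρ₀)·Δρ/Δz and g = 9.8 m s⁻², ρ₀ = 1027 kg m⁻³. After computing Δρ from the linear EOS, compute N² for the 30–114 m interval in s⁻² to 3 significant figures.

ΔT = +0.7 K, ΔS = +0.63 psu (deep − shallow).
Δρ/ρ₀ = −αΔT + βΔS = -1.40 × 10⁻⁴ + 4.536 × 10⁻⁴ = 3.136 × 10⁻⁴, so Δρ ≈ 0.3221 kg m⁻³.
N² = (g/ρ₀)·Δρ/Δz = g·(Δρ/ρ₀)/Δz = 9.8 × 3.136 × 10⁻⁴ / 84 = 3.6587 × 10⁻⁵ s⁻² ≈ 3.66 × 10⁻⁵ s⁻².

3.66 × 10⁻⁵ s⁻²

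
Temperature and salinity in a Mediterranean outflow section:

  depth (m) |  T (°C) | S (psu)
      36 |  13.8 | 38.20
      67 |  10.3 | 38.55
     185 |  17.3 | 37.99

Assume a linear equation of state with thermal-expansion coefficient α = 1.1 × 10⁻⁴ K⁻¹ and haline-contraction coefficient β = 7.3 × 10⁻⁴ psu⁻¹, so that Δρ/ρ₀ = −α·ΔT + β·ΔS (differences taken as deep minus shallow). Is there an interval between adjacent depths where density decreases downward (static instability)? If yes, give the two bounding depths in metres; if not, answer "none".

67–185 m

Evaluate Δρ/ρ₀ = −αΔT + βΔS across each adjacent pair:
  36–67 m: −αΔT+βΔS = −(1.1 × 10⁻⁴)(-3.5)+(7.3 × 10⁻⁴)(+0.35) = 6.4 × 10⁻⁴ → stable
  67–185 m: −αΔT+βΔS = −(1.1 × 10⁻⁴)(+7.0)+(7.3 × 10⁻⁴)(-0.56) = -1.2 × 10⁻³ → UNSTABLE
The 67–185 m interval has Δρ < 0: lighter water underlies denser water.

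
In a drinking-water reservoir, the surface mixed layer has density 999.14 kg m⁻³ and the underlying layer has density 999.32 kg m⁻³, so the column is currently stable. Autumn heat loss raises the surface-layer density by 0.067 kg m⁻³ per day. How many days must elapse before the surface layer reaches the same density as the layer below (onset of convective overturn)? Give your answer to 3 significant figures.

Density deficit of the surface layer: 999.32 − 999.14 = 0.18 kg m⁻³.
Required change = 0.18 / 0.067 = 2.69 days.

2.69 days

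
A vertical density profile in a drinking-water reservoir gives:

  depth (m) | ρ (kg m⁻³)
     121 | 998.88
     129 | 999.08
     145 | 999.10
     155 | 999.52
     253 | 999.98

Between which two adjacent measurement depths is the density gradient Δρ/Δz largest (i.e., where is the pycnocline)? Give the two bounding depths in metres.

Compute the density gradient over each adjacent pair:
  121–129 m: Δρ/Δz = 0.20/8 = 0.025 kg m⁻⁴
  129–145 m: Δρ/Δz = 0.02/16 = 1.3 × 10⁻³ kg m⁻⁴
  145–155 m: Δρ/Δz = 0.42/10 = 0.042 kg m⁻⁴
  155–253 m: Δρ/Δz = 0.46/98 = 4.7 × 10⁻³ kg m⁻⁴
The largest gradient is in the 145–155 m interval — the pycnocline.

145–155 m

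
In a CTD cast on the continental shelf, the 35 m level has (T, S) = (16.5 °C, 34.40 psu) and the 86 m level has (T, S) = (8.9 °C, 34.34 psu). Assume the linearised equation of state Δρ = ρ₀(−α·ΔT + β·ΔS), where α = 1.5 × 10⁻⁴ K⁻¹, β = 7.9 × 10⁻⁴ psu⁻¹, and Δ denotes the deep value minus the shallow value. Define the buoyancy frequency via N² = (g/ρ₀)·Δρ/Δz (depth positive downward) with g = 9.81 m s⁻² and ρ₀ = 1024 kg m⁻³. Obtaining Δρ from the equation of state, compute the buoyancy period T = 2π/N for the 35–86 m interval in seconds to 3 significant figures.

ΔT = -7.6 K, ΔS = -0.06 psu (deep − shallow).
Δρ/ρ₀ = −αΔT + βΔS = 1.14 × 10⁻³ − 4.74 × 10⁻⁵ = 1.0926 × 10⁻³, so Δρ ≈ 1.119 kg m⁻³.
N² = (g/ρ₀)·Δρ/Δz = g·(Δρ/ρ₀)/Δz = 9.81 × 1.0926 × 10⁻³ / 51 = 2.1016 × 10⁻⁴ s⁻².
N = √(2.1016 × 10⁻⁴) = 0.014497 rad s⁻¹ → T = 2π/N = 433.41 s ≈ 433 s.

433 s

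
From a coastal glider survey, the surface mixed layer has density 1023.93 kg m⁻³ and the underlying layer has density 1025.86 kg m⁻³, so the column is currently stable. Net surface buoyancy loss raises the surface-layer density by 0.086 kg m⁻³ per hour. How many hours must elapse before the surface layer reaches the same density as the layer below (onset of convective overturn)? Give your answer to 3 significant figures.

22.4 hours

Density deficit of the surface layer: 1025.86 − 1023.93 = 1.93 kg m⁻³.
Required change = 1.93 / 0.086 = 22.4 hours.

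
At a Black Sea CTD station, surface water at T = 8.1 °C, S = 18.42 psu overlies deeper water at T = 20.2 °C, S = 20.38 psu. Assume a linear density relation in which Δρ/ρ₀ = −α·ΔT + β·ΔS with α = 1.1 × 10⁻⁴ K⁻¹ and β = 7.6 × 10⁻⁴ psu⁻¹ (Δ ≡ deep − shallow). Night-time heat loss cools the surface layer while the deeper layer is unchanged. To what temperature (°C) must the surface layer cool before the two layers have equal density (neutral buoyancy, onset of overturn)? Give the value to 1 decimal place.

Neutral buoyancy requires Δρ = 0, i.e. −α(T_deep − T_surf′) + β(S_deep − S_surf) = 0.
T_surf′ = T_deep − (β/α)·ΔS = 20.2 − (7.6 × 10⁻⁴/1.1 × 10⁻⁴)·(+1.96) = 6.658 °C.
Cooling required: 8.1 − (6.658) = 1.442 °C.

6.7 °C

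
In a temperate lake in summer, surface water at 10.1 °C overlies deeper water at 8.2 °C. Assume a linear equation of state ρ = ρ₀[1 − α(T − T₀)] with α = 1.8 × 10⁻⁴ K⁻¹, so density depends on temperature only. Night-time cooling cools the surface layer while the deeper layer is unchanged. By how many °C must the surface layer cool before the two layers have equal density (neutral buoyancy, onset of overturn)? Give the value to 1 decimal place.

With temperature the only control, equal density requires T_surf′ = T_deep.
T_surf′ = 8.2 °C.
Cooling required: 10.1 − 8.2 = 1.9 °C.

1.9 °C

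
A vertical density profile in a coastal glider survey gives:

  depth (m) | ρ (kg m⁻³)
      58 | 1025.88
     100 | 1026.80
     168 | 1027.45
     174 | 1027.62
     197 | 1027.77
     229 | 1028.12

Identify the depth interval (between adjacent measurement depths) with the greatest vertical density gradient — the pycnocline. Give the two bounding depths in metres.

168–174 m

Compute the density gradient over each adjacent pair:
  58–100 m: Δρ/Δz = 0.92/42 = 0.022 kg m⁻⁴
  100–168 m: Δρ/Δz = 0.65/68 = 9.6 × 10⁻³ kg m⁻⁴
  168–174 m: Δρ/Δz = 0.17/6 = 0.028 kg m⁻⁴
  174–197 m: Δρ/Δz = 0.15/23 = 6.5 × 10⁻³ kg m⁻⁴
  197–229 m: Δρ/Δz = 0.35/32 = 0.011 kg m⁻⁴
The largest gradient is in the 168–174 m interval — the pycnocline.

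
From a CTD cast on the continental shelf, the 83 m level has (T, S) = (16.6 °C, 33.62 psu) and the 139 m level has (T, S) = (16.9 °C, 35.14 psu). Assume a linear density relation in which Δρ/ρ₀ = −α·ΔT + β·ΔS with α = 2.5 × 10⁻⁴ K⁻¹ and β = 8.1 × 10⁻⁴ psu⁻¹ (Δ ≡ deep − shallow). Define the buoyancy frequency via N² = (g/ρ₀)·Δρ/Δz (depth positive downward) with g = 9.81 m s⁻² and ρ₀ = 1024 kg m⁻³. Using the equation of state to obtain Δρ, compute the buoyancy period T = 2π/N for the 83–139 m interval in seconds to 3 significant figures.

441 s

ΔT = +0.3 K, ΔS = +1.52 psu (deep − shallow).
Δρ/ρ₀ = −αΔT + βΔS = -7.50 × 10⁻⁵ + 1.2312 × 10⁻³ = 1.1562 × 10⁻³, so Δρ ≈ 1.184 kg m⁻³.
N² = (g/ρ₀)·Δρ/Δz = g·(Δρ/ρ₀)/Δz = 9.81 × 1.1562 × 10⁻³ / 56 = 2.0254 × 10⁻⁴ s⁻².
N = √(2.0254 × 10⁻⁴) = 0.014232 rad s⁻¹ → T = 2π/N = 441.48 s ≈ 441 s.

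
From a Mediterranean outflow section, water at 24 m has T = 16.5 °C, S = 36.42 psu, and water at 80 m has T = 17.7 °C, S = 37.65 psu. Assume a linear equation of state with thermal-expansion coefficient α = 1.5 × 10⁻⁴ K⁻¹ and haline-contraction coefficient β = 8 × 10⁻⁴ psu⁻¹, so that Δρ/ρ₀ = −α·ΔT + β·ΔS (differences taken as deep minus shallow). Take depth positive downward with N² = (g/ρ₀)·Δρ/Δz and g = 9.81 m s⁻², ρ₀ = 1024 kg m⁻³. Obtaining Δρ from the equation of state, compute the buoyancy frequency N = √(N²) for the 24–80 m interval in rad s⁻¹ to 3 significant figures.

0.0119 rad s⁻¹

ΔT = +1.2 K, ΔS = +1.23 psu (deep − shallow).
Δρ/ρ₀ = −αΔT + βΔS = -1.80 × 10⁻⁴ + 9.84 × 10⁻⁴ = 8.04 × 10⁻⁴, so Δρ ≈ 0.8233 kg m⁻³.
N² = (g/ρ₀)·Δρ/Δz = g·(Δρ/ρ₀)/Δz = 9.81 × 8.04 × 10⁻⁴ / 56 = 1.4084 × 10⁻⁴ s⁻².
N = √(1.4084 × 10⁻⁴) = 0.011868 rad s⁻¹ ≈ 0.0119 rad s⁻¹.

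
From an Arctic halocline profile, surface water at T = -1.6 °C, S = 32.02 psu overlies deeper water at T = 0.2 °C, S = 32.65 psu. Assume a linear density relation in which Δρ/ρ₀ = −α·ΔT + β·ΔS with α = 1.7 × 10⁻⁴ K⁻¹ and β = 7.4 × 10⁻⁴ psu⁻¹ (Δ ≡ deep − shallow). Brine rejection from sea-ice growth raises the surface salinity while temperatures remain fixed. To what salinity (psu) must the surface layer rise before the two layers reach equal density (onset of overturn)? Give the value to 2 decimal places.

Neutral buoyancy requires −α(T_deep − T_surf) + β(S_deep − S_surf′) = 0.
S_surf′ = S_deep − (α/β)·ΔT = 32.65 − (1.7 × 10⁻⁴/7.4 × 10⁻⁴)·(+1.8) = 32.2365 psu.
Increase required: 32.2365 − 32.02 = 0.2165 psu.

32.24 psu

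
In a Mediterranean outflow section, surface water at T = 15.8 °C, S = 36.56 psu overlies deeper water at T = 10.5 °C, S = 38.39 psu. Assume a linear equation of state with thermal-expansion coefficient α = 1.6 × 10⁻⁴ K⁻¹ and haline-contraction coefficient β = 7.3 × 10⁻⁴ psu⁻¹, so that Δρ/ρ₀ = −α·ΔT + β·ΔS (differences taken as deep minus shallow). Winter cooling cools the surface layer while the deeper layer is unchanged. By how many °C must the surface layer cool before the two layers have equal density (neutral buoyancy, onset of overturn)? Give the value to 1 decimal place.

13.6 °C

Neutral buoyancy requires Δρ = 0, i.e. −α(T_deep − T_surf′) + β(S_deep − S_surf) = 0.
T_surf′ = T_deep − (β/α)·ΔS = 10.5 − (7.3 × 10⁻⁴/1.6 × 10⁻⁴)·(+1.83) = 2.151 °C.
Cooling required: 15.8 − (2.151) = 13.649 °C.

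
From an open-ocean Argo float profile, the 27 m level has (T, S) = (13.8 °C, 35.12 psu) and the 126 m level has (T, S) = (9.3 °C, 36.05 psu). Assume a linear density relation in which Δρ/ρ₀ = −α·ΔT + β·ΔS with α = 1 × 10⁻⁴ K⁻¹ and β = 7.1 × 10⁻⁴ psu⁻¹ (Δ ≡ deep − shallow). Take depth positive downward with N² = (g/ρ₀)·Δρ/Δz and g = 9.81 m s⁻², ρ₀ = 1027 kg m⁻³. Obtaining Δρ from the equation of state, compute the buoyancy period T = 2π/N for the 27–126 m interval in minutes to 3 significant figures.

ΔT = -4.5 K, ΔS = +0.93 psu (deep − shallow).
Δρ/ρ₀ = −αΔT + βΔS = 4.50 × 10⁻⁴ + 6.603 × 10⁻⁴ = 1.1103 × 10⁻³, so Δρ ≈ 1.140 kg m⁻³.
N² = (g/ρ₀)·Δρ/Δz = g·(Δρ/ρ₀)/Δz = 9.81 × 1.1103 × 10⁻³ / 99 = 1.1002 × 10⁻⁴ s⁻².
N = √(1.1002 × 10⁻⁴) = 0.010489 rad s⁻¹ → T = 2π/N = 599.03 s = 9.9838 min ≈ 9.98 min.

9.98 min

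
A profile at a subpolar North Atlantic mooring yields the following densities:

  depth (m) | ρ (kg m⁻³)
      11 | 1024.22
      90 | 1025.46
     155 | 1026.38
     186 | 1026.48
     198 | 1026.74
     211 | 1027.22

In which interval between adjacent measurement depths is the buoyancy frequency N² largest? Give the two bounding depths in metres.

Compute the density gradient over each adjacent pair:
  11–90 m: Δρ/Δz = 1.24/79 = 0.016 kg m⁻⁴
  90–155 m: Δρ/Δz = 0.92/65 = 0.014 kg m⁻⁴
  155–186 m: Δρ/Δz = 0.10/31 = 3.2 × 10⁻³ kg m⁻⁴
  186–198 m: Δρ/Δz = 0.26/12 = 0.022 kg m⁻⁴
  198–211 m: Δρ/Δz = 0.48/13 = 0.037 kg m⁻⁴
The largest gradient is in the 198–211 m interval — the pycnocline.

198–211 m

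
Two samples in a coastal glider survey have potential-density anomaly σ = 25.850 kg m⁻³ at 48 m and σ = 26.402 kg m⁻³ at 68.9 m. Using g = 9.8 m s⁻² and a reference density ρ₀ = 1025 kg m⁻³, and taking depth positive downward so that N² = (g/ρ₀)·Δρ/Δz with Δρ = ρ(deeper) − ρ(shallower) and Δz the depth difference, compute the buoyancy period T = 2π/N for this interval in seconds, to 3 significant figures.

Δρ = 1026.402 − 1025.850 = 0.552 kg m⁻³ over Δz = 68.9 − 48 = 20.9 m.
N² = (9.8/1025) × (0.552/20.9) = 2.5252 × 10⁻⁴ s⁻².
N = √(2.5252 × 10⁻⁴) = 0.015891 rad s⁻¹, so T = 2π/N = 395.39 s ≈ 395 s.

395 s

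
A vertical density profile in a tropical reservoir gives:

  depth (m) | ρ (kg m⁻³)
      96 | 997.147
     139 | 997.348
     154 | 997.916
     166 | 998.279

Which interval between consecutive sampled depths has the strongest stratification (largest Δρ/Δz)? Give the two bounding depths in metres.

139–154 m

Compute the density gradient over each adjacent pair:
  96–139 m: Δρ/Δz = 0.201/43 = 4.7 × 10⁻³ kg m⁻⁴
  139–154 m: Δρ/Δz = 0.568/15 = 0.038 kg m⁻⁴
  154–166 m: Δρ/Δz = 0.363/12 = 0.030 kg m⁻⁴
The largest gradient is in the 139–154 m interval — the pycnocline.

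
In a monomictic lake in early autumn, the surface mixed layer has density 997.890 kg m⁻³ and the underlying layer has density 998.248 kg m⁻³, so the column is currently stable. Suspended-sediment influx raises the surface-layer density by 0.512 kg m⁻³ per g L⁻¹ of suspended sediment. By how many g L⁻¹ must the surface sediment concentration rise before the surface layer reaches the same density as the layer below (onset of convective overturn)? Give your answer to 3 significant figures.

Density deficit of the surface layer: 998.248 − 997.890 = 0.358 kg m⁻³.
Required change = 0.358 / 0.512 = 0.699 g L⁻¹.

0.699 g L⁻¹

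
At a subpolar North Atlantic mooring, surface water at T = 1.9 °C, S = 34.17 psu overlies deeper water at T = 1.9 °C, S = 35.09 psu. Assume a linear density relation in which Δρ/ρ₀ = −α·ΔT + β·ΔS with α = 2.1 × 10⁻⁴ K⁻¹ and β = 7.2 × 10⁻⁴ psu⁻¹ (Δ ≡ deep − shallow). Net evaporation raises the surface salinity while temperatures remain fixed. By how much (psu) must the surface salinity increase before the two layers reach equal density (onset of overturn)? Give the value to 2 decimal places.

Neutral buoyancy requires −α(T_deep − T_surf) + β(S_deep − S_surf′) = 0.
S_surf′ = S_deep − (α/β)·ΔT = 35.09 − (2.1 × 10⁻⁴/7.2 × 10⁻⁴)·(+0.0) = 35.0900 psu.
Increase required: 35.0900 − 34.17 = 0.9200 psu.

0.92 psu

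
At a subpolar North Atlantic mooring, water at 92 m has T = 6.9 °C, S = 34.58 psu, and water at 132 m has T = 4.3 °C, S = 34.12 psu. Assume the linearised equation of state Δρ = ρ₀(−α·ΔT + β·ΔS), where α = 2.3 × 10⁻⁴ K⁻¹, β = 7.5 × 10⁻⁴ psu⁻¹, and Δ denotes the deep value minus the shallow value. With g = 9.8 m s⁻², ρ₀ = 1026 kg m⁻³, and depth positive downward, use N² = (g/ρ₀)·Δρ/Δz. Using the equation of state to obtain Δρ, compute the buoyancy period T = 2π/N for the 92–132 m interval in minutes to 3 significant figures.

ΔT = -2.6 K, ΔS = -0.46 psu (deep − shallow).
Δρ/ρ₀ = −αΔT + βΔS = 5.98 × 10⁻⁴ − 3.45 × 10⁻⁴ = 2.53 × 10⁻⁴, so Δρ ≈ 0.2596 kg m⁻³.
N² = (g/ρ₀)·Δρ/Δz = g·(Δρ/ρ₀)/Δz = 9.8 × 2.53 × 10⁻⁴ / 40 = 6.1985 × 10⁻⁵ s⁻².
N = √(6.1985 × 10⁻⁵) = 7.8731 × 10⁻³ rad s⁻¹ → T = 2π/N = 798.06 s = 13.301 min ≈ 13.3 min.

13.3 min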